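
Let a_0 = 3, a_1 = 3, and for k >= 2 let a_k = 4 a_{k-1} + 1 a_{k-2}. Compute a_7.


Iterating the recurrence forward:
a_0 = 3
a_1 = 3
a_2 = 4*3 + 1*3 = 15
a_3 = 4*15 + 1*3 = 63
a_4 = 4*63 + 1*15 = 267
a_5 = 4*267 + 1*63 = 1131
a_6 = 4*1131 + 1*267 = 4791
a_7 = 4*4791 + 1*1131 = 20295
So a_7 = 20295.

20295


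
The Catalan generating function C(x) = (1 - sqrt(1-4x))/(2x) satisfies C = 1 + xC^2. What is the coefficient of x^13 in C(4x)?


Substituting x -> 4x scales the n-th coefficient by 4^n, so [x^13] C(4x) = 4^13 * C_13.
C_13 = C(2*13, 13)/(14) = 10400600/14 = 742900.
So 4^13 * 742900 = 67108864 * 742900 = 49855175065600.

49855175065600


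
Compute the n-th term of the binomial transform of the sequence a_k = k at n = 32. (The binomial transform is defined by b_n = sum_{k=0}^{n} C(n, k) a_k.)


With a_k = k, b_n = sum_{k=0}^{n} C(n, k) k. Using k * C(n, k) = n * C(n-1, k-1) gives b_n = n * sum_{k>=1} C(n-1, k-1) = n * 2^(n-1).
For n = 32: 32 * 2^31 = 32 * 2147483648 = 68719476736.

68719476736


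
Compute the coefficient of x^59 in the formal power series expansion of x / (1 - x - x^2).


Let f(x) = sum_{k>=0} a_k x^k. Multiplying f(x) * (1 - x - x^2) = x and matching coefficients gives a_0 = 0, a_1 = 1, and a_k = a_{k-1} + a_{k-2} for k >= 2. These are the Fibonacci numbers F_k.
Iterating from F_0 = 0, F_1 = 1:
F_0=0, F_1=1, F_2=1, F_3=2, F_4=3, F_5=5, F_6=8, F_7=13, F_8=21, F_9=34, ...
F_59 = 956722026041.

956722026041


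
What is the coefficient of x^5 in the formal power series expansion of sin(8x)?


The Maclaurin series is sin(t) = sum_{k>=0} (-1)^k t^(2k+1) / (2k+1)!, so substituting t = 8x, only odd powers of x are nonzero, with coefficient of x^(2k+1) equal to (-1)^k 8^(2k+1) / (2k+1)!.
Write 5 = 2*2 + 1, giving the coefficient (-1)^2 * 8^5 / 5! = 32768/120 = 4096/15.

4096/15


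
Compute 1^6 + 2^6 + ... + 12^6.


This power sum has a closed form given by Faulhaber's formula
sum_{k=1}^{m} k^p = (1 / (p + 1)) * sum_{j=0}^{p} C(p + 1, j) B_j m^(p + 1 - j),
but for small m direct computation is fastest:
1 + 64 + 729 + 4096 + 15625 + 46656 + 117649 + 262144 + 531441 + 1000000 + 1771561 + 2985984 = 6735950.

6735950


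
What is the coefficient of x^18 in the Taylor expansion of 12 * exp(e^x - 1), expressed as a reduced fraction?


exp(e^x - 1) = sum_{k>=0} Bell_k x^k / k!, where Bell_k is the k-th Bell number.
So the coefficient of x^18 is 12 * Bell_18 / 18!.
Computing: Bell_18 = 682076806159 and 18! = 6402373705728000, giving
12 * 682076806159/6402373705728000 = 97439543737/76218734592000.

97439543737/76218734592000


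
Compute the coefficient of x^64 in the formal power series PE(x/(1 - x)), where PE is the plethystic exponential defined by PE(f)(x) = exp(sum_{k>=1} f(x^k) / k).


For f(x) = x/(1 - x) we have
sum_{k>=1} f(x^k) / k = sum_{k>=1} (1/k) * x^k / (1 - x^k) = sum_{k, m >= 1} x^(k m) / k,
which after exponentiating simplifies to
PE(x/(1 - x)) = prod_{k>=1} 1 / (1 - x^k).
This is the generating function for the partition function p(n), so the coefficient of x^64 is p(64).
Computing p(64) by dynamic programming over parts 1, 2, ..., 64: p(64) = 1741630.

1741630


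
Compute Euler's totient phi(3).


phi(n) counts integers in [1, n] coprime to n. Using the multiplicative formula phi(n) = n * prod_{p | n} (1 - 1/p):
3 = 3, so
phi(3) = 3 * (1 - 1/3) = 2.

2


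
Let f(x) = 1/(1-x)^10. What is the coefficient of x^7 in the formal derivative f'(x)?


Differentiate: d/dx [ 1/(1-x)^r ] = r / (1-x)^(r+1).
Here r = 10, so f'(x) = 10 / (1-x)^11.
The expansion of 1/(1-x)^(r+1) has coefficient of x^n equal to C(n+r, r).
So the coefficient of x^7 in f'(x) is
10 * C(17, 10) = 10 * 19448 = 194480

194480


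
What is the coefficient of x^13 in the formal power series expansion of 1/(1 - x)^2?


The expansion 1/(1 - x)^r = sum_{k>=0} C(k + r - 1, r - 1) x^k follows from the multiset / negative-binomial theorem (or from repeated differentiation of the geometric series).
For r = 2 and k = 13:
C(14, 1) = 87178291200 / (1 * 6227020800) = 14.

14


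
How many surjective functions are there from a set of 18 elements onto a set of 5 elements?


By inclusion-exclusion on which target elements are missed, the number of surjections from an n-set onto a k-set is
surj(n, k) = sum_{j=0}^{k} (-1)^j C(k, j) (k - j)^n.
Equivalently surj(n, k) = k! * S(n, k), where S(n, k) is the Stirling number of the second kind.
For n = 18, k = 5:
S(18, 5) = 28958095545, so
surj = 5! * 28958095545 = 120 * 28958095545 = 3474971465400.

3474971465400


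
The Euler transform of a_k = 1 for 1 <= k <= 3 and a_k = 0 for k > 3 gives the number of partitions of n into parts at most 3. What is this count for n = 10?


Partitions of 10 into parts at most 3:
Using generating function (1-x)^(-1)(1-x^2)^(-1)(1-x^3)^(-1),
the coefficient of x^10 = 14

14


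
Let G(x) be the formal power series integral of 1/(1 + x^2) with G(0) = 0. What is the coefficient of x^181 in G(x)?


1/(1 + x^2) = sum_{j>=0} (-1)^j x^(2j). Integrating termwise with G(0) = 0:
G(x) = sum_{j>=0} (-1)^j x^(2j+1) / (2j+1) = arctan(x).
Only odd powers are nonzero. For x^181 write 181 = 2*90 + 1, giving
(-1)^90 / 181 = 1/181 = 1/181.

1/181


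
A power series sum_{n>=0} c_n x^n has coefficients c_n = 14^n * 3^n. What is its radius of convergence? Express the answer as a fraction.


By the root test (Cauchy-Hadamard), the radius is R = 1 / limsup_n |c_n|^(1/n).
Here |c_n|^(1/n) = (14^n * 3^n)^(1/n) = 14 * 3 = 42 for all n.
So R = 1/42 = 1/42.

1/42


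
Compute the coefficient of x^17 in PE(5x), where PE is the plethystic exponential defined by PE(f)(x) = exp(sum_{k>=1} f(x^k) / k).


With f(x) = 5x, the exponent is sum_{k>=1} 5 x^k / k = 5 * (-ln(1 - x)). Exponentiating:
PE(5x) = exp(-5 ln(1 - x)) = 1/(1 - x)^5.
By the negative binomial expansion, [x^n] 1/(1 - x)^5 = C(n + 4, 4).
For n = 17: C(21, 4) = 5985.

5985


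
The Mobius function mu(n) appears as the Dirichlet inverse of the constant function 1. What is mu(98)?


98 has a squared prime factor, so mu(98) = 0.
Factorization reveals a repeated prime.

0


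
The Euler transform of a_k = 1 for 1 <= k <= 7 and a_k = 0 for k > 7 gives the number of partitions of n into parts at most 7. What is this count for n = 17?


Partitions of 17 into parts at most 7:
Using generating function (1-x)^(-1)(1-x^2)^(-1)...(1-x^7)^(-1),
the coefficient of x^17 = 201

201


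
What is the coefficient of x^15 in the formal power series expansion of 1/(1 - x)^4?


The negative binomial / multiset identity is
1/(1 - x)^r = sum_{k>=0} C(k + r - 1, r - 1) x^k.
Here r = 4 and k = 15, so the coefficient is
C(15 + 3, 3) = C(18, 3)
= 816

816


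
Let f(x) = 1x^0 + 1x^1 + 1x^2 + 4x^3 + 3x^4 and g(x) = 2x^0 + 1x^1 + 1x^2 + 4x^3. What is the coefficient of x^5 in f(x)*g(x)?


Cauchy product at x^5:
1*4 + 4*1 + 3*1
= 11

11


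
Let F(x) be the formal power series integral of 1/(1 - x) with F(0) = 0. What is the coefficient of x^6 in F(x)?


1/(1 - x) = sum_{k>=0} x^k. Integrating termwise and using F(0) = 0 gives
F(x) = sum_{k>=0} x^(k+1) / (k+1) = sum_{m>=1} x^m / m = -ln(1 - x).
So the coefficient of x^6 is 1/6 = 1/6.

1/6


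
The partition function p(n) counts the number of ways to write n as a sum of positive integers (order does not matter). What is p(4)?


Using the generating function prod_{k>=1} 1/(1-x^k), we compute p(4).
By dynamic programming over parts 1 through 4:
p(4) = 5

5


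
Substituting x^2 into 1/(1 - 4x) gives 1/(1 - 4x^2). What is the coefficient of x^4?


The coefficient of x^(2m) in 1/(1 - 4x^2) is 4^m.
With n = 4 = 2*2, the coefficient is 4^2 = 16.

16


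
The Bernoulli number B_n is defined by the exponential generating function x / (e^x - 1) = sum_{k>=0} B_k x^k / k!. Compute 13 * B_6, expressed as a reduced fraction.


Bernoulli numbers can also be computed recursively via B_0 = 1 and sum_{j=0}^{m} C(m+1, j) B_j = 0 for m >= 1. Odd-index Bernoulli numbers vanish for k >= 3.
Computing B_6 = 1/42, so 13 * B_6 = 13 * 1/42 = 13/42.

13/42


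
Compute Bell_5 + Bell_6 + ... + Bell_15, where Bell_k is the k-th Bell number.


Recall Bell_k counts set partitions of a k-set (with Bell_0 = 1 by convention).
Bell_5 through Bell_15: 52, 203, 877, 4140, 21147, 115975, 678570, 4213597, 27644437, 190899322, 1382958545
Sum = 52 + 203 + 877 + 4140 + 21147 + 115975 + 678570 + 4213597 + 27644437 + 190899322 + 1382958545 = 1606536865.

1606536865


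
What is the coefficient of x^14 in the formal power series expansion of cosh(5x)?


The Maclaurin series is cosh(t) = sum_{m>=0} t^(2m) / (2m)!, so substituting t = 5x, only even powers of x are nonzero, with coefficient of x^(2m) equal to 5^(2m) / (2m)!.
For x^14 the coefficient is 5^14/14! = 6103515625/87178291200 = 244140625/3487131648.

244140625/3487131648


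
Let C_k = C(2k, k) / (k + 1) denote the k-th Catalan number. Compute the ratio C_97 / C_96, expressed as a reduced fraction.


Using C_k = (2k)! / (k! (k+1)!), the ratio C_{k+1}/C_k simplifies to
C_{k+1}/C_k = [(2k+2)! / ((k+1)! (k+2)!)] * [k! (k+1)! / (2k)!]
 = (2k+2)(2k+1) / ((k+1)(k+2)) = 2(2k+1) / (k+2).
For k = 96: 2(2*96 + 1) / (96 + 2) = 386/98 = 193/49.

193/49


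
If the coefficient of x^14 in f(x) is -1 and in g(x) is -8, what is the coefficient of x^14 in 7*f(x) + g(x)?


Scalar multiplication scales coefficients: 7 * -1 = -7.
Then add the g coefficient: -7 + -8
= -15

-15


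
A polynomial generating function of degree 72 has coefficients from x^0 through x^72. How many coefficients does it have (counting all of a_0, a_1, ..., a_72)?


A polynomial of degree 72 takes the form a_0 + a_1 x + ... + a_72 x^72.
The number of coefficients is 72 + 1 = 73.

73


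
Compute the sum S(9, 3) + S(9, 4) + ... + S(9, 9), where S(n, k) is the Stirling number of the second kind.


By definition, S(n, k) counts partitions of an n-set into exactly k nonempty blocks.
Computing row n = 9 for k = 3..9:
S(9, k): 3025, 7770, 6951, 2646, 462, 36, 1
Sum = 20891.

20891


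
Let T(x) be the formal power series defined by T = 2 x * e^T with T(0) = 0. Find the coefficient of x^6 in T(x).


Apply the Lagrange inversion formula: if T = 2 x * phi(T) with phi(t) = e^t, then
[x^n] T = 2^n * (1/n) [t^(n-1)] phi(t)^n = 2^n * (1/n) [t^(n-1)] e^(n t) = 2^n * (1/n) * n^(n-1) / (n-1)! = 2^n * n^(n-1) / n!.
When c = 1 this is the Cayley count of rooted labeled trees on n vertices, divided by n!.
For n = 6: 2^6 * 6^5 / 6! = 64 * 7776/720 = 3456/5.

3456/5


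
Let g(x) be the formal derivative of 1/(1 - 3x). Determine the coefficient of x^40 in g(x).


Differentiate termwise: d/dx sum_{k>=0} 3^k x^k = sum_{k>=1} k 3^k x^(k-1) = sum_{j>=0} (j+1) 3^(j+1) x^j.
Equivalently, d/dx [1/(1 - 3x)] = 3/(1 - 3x)^2.
For j = 40: 41 * 3^41 = 41 * 36472996377170786403 = 1495392851464002242523.

1495392851464002242523


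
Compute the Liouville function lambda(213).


The Liouville function is lambda(k) = (-1)^Omega(k), where Omega(k) counts the prime factors of k with multiplicity.
Factoring: 213 = 3 * 71, so Omega(213) = 2.
lambda(213) = (-1)^2 = 1.

1


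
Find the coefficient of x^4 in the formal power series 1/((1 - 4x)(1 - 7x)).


By partial fractions or Cauchy convolution:
The coefficient equals sum_{k=0}^{4} 4^k * 7^(4-k).
= 5261

5261


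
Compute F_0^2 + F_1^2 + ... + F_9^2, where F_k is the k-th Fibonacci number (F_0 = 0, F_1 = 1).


There is a standard identity sum_{k=0}^{N} F_k^2 = F_N * F_{N+1} (proved inductively from the telescoping relation F_k^2 = F_k F_{k+1} - F_{k-1} F_k). Then
sum_{k=0}^{9} F_k^2 = F_9 F_10 - F_0 F_0.
Computing: F_9 = 34, F_10 = 55.
Sum = 34 * 55 = 1870.

1870


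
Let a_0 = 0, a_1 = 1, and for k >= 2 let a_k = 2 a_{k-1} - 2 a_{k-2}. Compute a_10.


Iterating the recurrence forward:
a_0 = 0
a_1 = 1
a_2 = 2*1 - 2*0 = 2
a_3 = 2*2 - 2*1 = 2
a_4 = 2*2 - 2*2 = 0
a_5 = 2*0 - 2*2 = -4
a_6 = 2*-4 - 2*0 = -8
a_7 = 2*-8 - 2*-4 = -8
a_8 = 2*-8 - 2*-8 = 0
a_9 = 2*0 - 2*-8 = 16
a_10 = 2*16 - 2*0 = 32
So a_10 = 32.

32


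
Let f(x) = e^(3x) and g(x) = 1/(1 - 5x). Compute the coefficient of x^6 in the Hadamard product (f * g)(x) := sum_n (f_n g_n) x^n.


Expanding: f_k = 3^k/k! (from e^(3x)) and g_k = 5^k (from 1/(1 - 5x)). So the Hadamard coefficient (f * g)_k = 3^k 5^k / k! = (15)^k / k!.
For k = 6: 15^6/6! = 11390625/720 = 253125/16.

253125/16


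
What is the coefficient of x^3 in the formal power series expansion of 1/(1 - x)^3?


The expansion 1/(1 - x)^r = sum_{k>=0} C(k + r - 1, r - 1) x^k follows from the multiset / negative-binomial theorem (or from repeated differentiation of the geometric series).
For r = 3 and k = 3:
C(5, 2) = 120 / (2 * 6) = 10.

10


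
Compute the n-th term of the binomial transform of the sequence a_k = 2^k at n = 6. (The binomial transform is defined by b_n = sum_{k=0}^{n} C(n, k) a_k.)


With a_k = 2^k, b_n = sum_{k=0}^{n} C(n, k) 2^k = (1 + 2)^n by the binomial theorem.
For n = 6: (1 + 2)^6 = 3^6 = 729.

729


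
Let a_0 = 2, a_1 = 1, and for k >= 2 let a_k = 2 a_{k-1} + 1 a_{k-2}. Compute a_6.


Iterating the recurrence forward:
a_0 = 2
a_1 = 1
a_2 = 2*1 + 1*2 = 4
a_3 = 2*4 + 1*1 = 9
a_4 = 2*9 + 1*4 = 22
a_5 = 2*22 + 1*9 = 53
a_6 = 2*53 + 1*22 = 128
So a_6 = 128.

128


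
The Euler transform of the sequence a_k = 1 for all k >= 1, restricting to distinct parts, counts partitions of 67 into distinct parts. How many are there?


Partitions of 67 into distinct parts can be computed via generating function.
Product (1+x)(1+x^2)(1+x^3)...
The coefficient of x^67 = 22250

22250


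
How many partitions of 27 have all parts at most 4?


Using the generating function (1-x)^(-1)(1-x^2)^(-1)...(1-x^4)^(-1),
the coefficient of x^27 counts these restricted partitions.
Result = 225

225


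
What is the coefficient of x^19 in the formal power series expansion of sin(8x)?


The Maclaurin series is sin(t) = sum_{k>=0} (-1)^k t^(2k+1) / (2k+1)!, so substituting t = 8x, only odd powers of x are nonzero, with coefficient of x^(2k+1) equal to (-1)^k 8^(2k+1) / (2k+1)!.
Write 19 = 2*9 + 1, giving the coefficient (-1)^9 * 8^19 / 19! = -144115188075855872/121645100408832000 = -2199023255552/1856156927625.

-2199023255552/1856156927625


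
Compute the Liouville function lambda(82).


The Liouville function is lambda(k) = (-1)^Omega(k), where Omega(k) counts the prime factors of k with multiplicity.
Factoring: 82 = 2 * 41, so Omega(82) = 2.
lambda(82) = (-1)^2 = 1.

1


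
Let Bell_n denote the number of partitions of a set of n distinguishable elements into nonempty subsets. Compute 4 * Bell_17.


Bell_17 can be computed from the Bell triangle or from Dobinski's identity Bell_n = (1/e) * sum_{k>=0} k^n / k!.
Computing Bell_17 = 82864869804.
Then 4 * 82864869804 = 331459479216.

331459479216


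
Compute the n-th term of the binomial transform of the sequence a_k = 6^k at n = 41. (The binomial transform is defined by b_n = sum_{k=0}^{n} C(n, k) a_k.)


With a_k = 6^k, b_n = sum_{k=0}^{n} C(n, k) 6^k = (1 + 6)^n by the binomial theorem.
For n = 41: (1 + 6)^41 = 7^41 = 44567640326363195900190045974568007.

44567640326363195900190045974568007


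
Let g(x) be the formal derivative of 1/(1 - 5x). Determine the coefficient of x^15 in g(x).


Differentiate termwise: d/dx sum_{k>=0} 5^k x^k = sum_{k>=1} k 5^k x^(k-1) = sum_{j>=0} (j+1) 5^(j+1) x^j.
Equivalently, d/dx [1/(1 - 5x)] = 5/(1 - 5x)^2.
For j = 15: 16 * 5^16 = 16 * 152587890625 = 2441406250000.

2441406250000


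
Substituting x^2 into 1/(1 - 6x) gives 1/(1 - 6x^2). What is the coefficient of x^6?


The coefficient of x^(2m) in 1/(1 - 6x^2) is 6^m.
With n = 6 = 2*3, the coefficient is 6^3 = 216.

216


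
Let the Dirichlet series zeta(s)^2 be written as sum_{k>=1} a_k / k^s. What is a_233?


The Dirichlet convolution of the constant function 1 with itself gives (1 * 1)(k) = sum_{d | k} 1 = d(k), the number of positive divisors of k.
Since zeta(s) = sum_{k>=1} 1/k^s, we have zeta(s)^2 = sum_{k>=1} d(k)/k^s, so a_k = d(k).
For k = 233: the divisors are 1, 233.
Count = 2.

2


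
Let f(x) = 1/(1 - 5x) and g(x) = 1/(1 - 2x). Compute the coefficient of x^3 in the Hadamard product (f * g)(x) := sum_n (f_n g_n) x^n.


f has coefficients f_k = 5^k and g has coefficients g_k = 2^k, so the Hadamard product has coefficient (f*g)_k = 5^k * 2^k = 10^k.
For k = 3: 10^3 = 1000.

1000


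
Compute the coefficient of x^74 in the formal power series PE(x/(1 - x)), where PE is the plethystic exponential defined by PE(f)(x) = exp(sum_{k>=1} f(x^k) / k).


For f(x) = x/(1 - x) we have
sum_{k>=1} f(x^k) / k = sum_{k>=1} (1/k) * x^k / (1 - x^k) = sum_{k, m >= 1} x^(k m) / k,
which after exponentiating simplifies to
PE(x/(1 - x)) = prod_{k>=1} 1 / (1 - x^k).
This is the generating function for the partition function p(n), so the coefficient of x^74 is p(74).
Computing p(74) by dynamic programming over parts 1, 2, ..., 74: p(74) = 7089500.

7089500


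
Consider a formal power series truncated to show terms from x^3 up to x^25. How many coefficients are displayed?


From x^3 to x^25 inclusive, the count is 25 - 3 + 1 = 23.

23


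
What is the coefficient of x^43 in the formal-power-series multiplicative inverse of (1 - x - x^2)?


Let the inverse be f(x) = sum_{k>=0} a_k x^k. From f(x) * (1 - x - x^2) = 1 and matching coefficients:
 x^0: a_0 = 1.
 x^1: a_1 - a_0 = 0, so a_1 = 1.
 x^k (k >= 2): a_k - a_{k-1} - a_{k-2} = 0, i.e. a_k = a_{k-1} + a_{k-2}.
This is the Fibonacci-type recurrence shifted so that a_0 = a_1 = 1.
Iterating: a_0=1, a_1=1, a_2=2, a_3=3, a_4=5, a_5=8, a_6=13, a_7=21, a_8=34, a_9=55, ...
a_43 = 701408733.

701408733


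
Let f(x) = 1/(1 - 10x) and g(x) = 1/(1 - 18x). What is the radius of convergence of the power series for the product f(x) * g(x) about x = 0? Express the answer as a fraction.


The radius of 1/(1 - 10x) is 1/10 (nearest singularity at x = 1/10), and the radius of 1/(1 - 18x) is 1/18.
The product f(x)*g(x) = 1/((1 - 10x)(1 - 18x)) has singularities at both 1/10 and 1/18, so its radius of convergence is the distance to the nearest one:
min(1/10, 1/18) = 1/18.

1/18


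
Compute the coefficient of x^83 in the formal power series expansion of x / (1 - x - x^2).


Let f(x) = sum_{k>=0} a_k x^k. Multiplying f(x) * (1 - x - x^2) = x and matching coefficients gives a_0 = 0, a_1 = 1, and a_k = a_{k-1} + a_{k-2} for k >= 2. These are the Fibonacci numbers F_k.
Iterating from F_0 = 0, F_1 = 1:
F_0=0, F_1=1, F_2=1, F_3=2, F_4=3, F_5=5, F_6=8, F_7=13, F_8=21, F_9=34, ...
F_83 = 99194853094755497.

99194853094755497


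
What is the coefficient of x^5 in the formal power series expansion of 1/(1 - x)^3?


The expansion 1/(1 - x)^r = sum_{k>=0} C(k + r - 1, r - 1) x^k follows from the multiset / negative-binomial theorem (or from repeated differentiation of the geometric series).
For r = 3 and k = 5:
C(7, 2) = 5040 / (2 * 120) = 21.

21


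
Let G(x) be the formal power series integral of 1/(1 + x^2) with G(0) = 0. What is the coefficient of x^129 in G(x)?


1/(1 + x^2) = sum_{j>=0} (-1)^j x^(2j). Integrating termwise with G(0) = 0:
G(x) = sum_{j>=0} (-1)^j x^(2j+1) / (2j+1) = arctan(x).
Only odd powers are nonzero. For x^129 write 129 = 2*64 + 1, giving
(-1)^64 / 129 = 1/129 = 1/129.

1/129


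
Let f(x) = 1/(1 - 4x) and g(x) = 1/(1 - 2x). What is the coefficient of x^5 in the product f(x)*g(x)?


The coefficient of x^n in f*g is the Cauchy product: sum_{k=0}^{n} a^k * b^(n-k).
With a=4, b=2, n=5:
sum_{k=0}^{5} 4^k * 2^(5-k)
= 2016

2016


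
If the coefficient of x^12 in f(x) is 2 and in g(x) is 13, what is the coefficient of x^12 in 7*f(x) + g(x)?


Scalar multiplication scales coefficients: 7 * 2 = 14.
Then add the g coefficient: 14 + 13
= 27

27


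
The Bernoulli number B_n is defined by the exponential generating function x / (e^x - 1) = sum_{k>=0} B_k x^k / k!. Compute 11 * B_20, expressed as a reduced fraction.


Bernoulli numbers can also be computed recursively via B_0 = 1 and sum_{j=0}^{m} C(m+1, j) B_j = 0 for m >= 1. Odd-index Bernoulli numbers vanish for k >= 3.
Computing B_20 = -174611/330, so 11 * B_20 = 11 * -174611/330 = -174611/30.

-174611/30


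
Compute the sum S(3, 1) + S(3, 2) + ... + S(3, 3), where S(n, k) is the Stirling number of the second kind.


By definition, S(n, k) counts partitions of an n-set into exactly k nonempty blocks.
Computing row n = 3 for k = 1..3:
S(3, k): 1, 3, 1
Sum = 5. (This equals Bell_3 since the sum runs over all k.)

5


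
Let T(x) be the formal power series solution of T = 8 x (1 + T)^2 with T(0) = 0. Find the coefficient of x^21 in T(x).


Apply the Lagrange inversion formula: if T = 8 x * phi(T) with phi(t) = (1 + t)^2, then [x^n] T = 8^n * (1/n) [t^(n-1)] phi(t)^n = 8^n * (1/n) [t^(n-1)] (1 + t)^(2n) = 8^n * (1/n) C(2n, n-1).
Using the identity C(2n, n-1) = C(2n, n) * n / (n+1), the unscaled factor equals C(2n, n) / (n+1) = C_n, the n-th Catalan number.
For n = 21: C_21 = C(42, 21) / 22 = 538257874440/22 = 24466267020.
With the 8^21 = 9223372036854775808 factor, the coefficient is 9223372036854775808 * 24466267020 = 225661483078490225880764252160.

225661483078490225880764252160


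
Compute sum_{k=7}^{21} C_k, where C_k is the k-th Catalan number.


C_7 through C_21: 429, 1430, 4862, 16796, 58786, 208012, 742900, 2674440, 9694845, 35357670, 129644790, 477638700, 1767263190, 6564120420, 24466267020
Sum = 429 + 1430 + 4862 + 16796 + 58786 + 208012 + 742900 + 2674440 + 9694845 + 35357670 + 129644790 + 477638700 + 1767263190 + 6564120420 + 24466267020
= 33453694290

33453694290


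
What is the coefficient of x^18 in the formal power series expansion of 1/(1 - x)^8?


The negative binomial / multiset identity is
1/(1 - x)^r = sum_{k>=0} C(k + r - 1, r - 1) x^k.
Here r = 8 and k = 18, so the coefficient is
C(18 + 7, 7) = C(25, 7)
= 480700

480700


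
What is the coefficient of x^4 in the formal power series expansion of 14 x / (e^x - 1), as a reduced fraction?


The exponential generating function for Bernoulli numbers is
x / (e^x - 1) = sum_{k>=0} B_k x^k / k!.
So the coefficient of x^4 in 14 x / (e^x - 1) is 14 B_4 / 4!.
Computing: B_4 = -1/30, 4! = 24, giving
14 * -1/30 / 24 = -7/360.

-7/360


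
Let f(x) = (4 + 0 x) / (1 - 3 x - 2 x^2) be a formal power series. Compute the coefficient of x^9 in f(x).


Write f(x) = sum_{k>=0} a_k x^k. Multiplying both sides by 1 - 3 x - 2 x^2 gives
(1 - 3 x - 2 x^2) sum_{k>=0} a_k x^k = 4 + 0 x.
Matching coefficients:
 x^0: a_0 = 4
 x^1: a_1 - 3 a_0 = 0  =>  a_1 = 3*4 + 0 = 12
 x^k (k >= 2): a_k = 3 a_{k-1} + 2 a_{k-2}.
Iterating: a_2 = 44, a_3 = 156, a_4 = 556, a_5 = 1980, a_6 = 7052, a_7 = 25116, a_8 = 89452, a_9 = 318588.
So the coefficient of x^9 is 318588.

318588


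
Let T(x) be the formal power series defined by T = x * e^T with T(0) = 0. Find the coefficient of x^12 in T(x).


Apply the Lagrange inversion formula: if T = x * phi(T) with phi(t) = e^t, then
[x^n] T = (1/n) [t^(n-1)] phi(t)^n = (1/n) [t^(n-1)] e^(n t) = (1/n) * n^(n-1) / (n-1)! = n^(n-1) / n!.
When c = 1 this is the Cayley count of rooted labeled trees on n vertices, divided by n!.
For n = 12: 12^11 / 12! = 743008370688/479001600 = 2985984/1925.

2985984/1925


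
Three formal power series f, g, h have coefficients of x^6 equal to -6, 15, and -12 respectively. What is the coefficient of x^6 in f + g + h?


Series addition is componentwise:
-6 + 15 + -12
= -3

-3


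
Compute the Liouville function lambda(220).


The Liouville function is lambda(k) = (-1)^Omega(k), where Omega(k) counts the prime factors of k with multiplicity.
Factoring: 220 = 2 * 2 * 5 * 11, so Omega(220) = 4.
lambda(220) = (-1)^4 = 1.

1


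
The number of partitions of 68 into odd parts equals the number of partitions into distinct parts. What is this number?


Computing partitions of 68 into odd parts (1, 3, 5, ...):
Using the generating function prod_{k>=0} 1/(1-x^(2k+1)),
the count is 24576

24576


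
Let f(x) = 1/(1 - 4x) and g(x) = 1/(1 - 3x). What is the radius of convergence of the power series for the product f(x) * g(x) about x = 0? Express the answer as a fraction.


The radius of 1/(1 - 4x) is 1/4 (nearest singularity at x = 1/4), and the radius of 1/(1 - 3x) is 1/3.
The product f(x)*g(x) = 1/((1 - 4x)(1 - 3x)) has singularities at both 1/4 and 1/3, so its radius of convergence is the distance to the nearest one:
min(1/4, 1/3) = 1/4.

1/4


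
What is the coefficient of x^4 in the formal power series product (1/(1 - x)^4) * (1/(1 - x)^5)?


Combine the factors: (1/(1 - x)^4) * (1/(1 - x)^5) = 1/(1 - x)^9.
Then use 1/(1 - x)^r = sum_{k>=0} C(k + r - 1, r - 1) x^k with r = 9 and k = 4:
C(12, 8) = 495.

495


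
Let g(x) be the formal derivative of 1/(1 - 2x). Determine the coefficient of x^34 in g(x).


Differentiate termwise: d/dx sum_{k>=0} 2^k x^k = sum_{k>=1} k 2^k x^(k-1) = sum_{j>=0} (j+1) 2^(j+1) x^j.
Equivalently, d/dx [1/(1 - 2x)] = 2/(1 - 2x)^2.
For j = 34: 35 * 2^35 = 35 * 34359738368 = 1202590842880.

1202590842880


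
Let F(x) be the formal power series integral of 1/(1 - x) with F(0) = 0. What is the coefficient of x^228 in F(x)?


1/(1 - x) = sum_{k>=0} x^k. Integrating termwise and using F(0) = 0 gives
F(x) = sum_{k>=0} x^(k+1) / (k+1) = sum_{m>=1} x^m / m = -ln(1 - x).
So the coefficient of x^228 is 1/228 = 1/228.

1/228


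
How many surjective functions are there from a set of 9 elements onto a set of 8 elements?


By inclusion-exclusion on which target elements are missed, the number of surjections from an n-set onto a k-set is
surj(n, k) = sum_{j=0}^{k} (-1)^j C(k, j) (k - j)^n.
Equivalently surj(n, k) = k! * S(n, k), where S(n, k) is the Stirling number of the second kind.
For n = 9, k = 8:
S(9, 8) = 36, so
surj = 8! * 36 = 40320 * 36 = 1451520.

1451520


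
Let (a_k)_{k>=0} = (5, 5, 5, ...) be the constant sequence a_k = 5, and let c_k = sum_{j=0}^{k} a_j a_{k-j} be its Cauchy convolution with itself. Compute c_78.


Since a_j = 5 for all j >= 0, the convolution sum becomes
c_k = sum_{j=0}^{k} 5 * 5 = 25 * (k + 1).
Equivalently, the generating function of (a_k) is 5/(1 - x) and its square is 25/(1 - x)^2 = sum_{k>=0} 25(k + 1) x^k.
For k = 78: 25 * 79 = 1975.

1975


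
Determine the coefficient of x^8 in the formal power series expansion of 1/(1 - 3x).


The geometric series identity gives 1/(1 - c x) = sum_{k>=0} c^k x^k, so the coefficient of x^k is c^k.
Here c = 3 and k = 8.
Computing: 3^8 = 6561

6561


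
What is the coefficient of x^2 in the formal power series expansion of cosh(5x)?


The Maclaurin series is cosh(t) = sum_{m>=0} t^(2m) / (2m)!, so substituting t = 5x, only even powers of x are nonzero, with coefficient of x^(2m) equal to 5^(2m) / (2m)!.
For x^2 the coefficient is 5^2/2! = 25/2 = 25/2.

25/2


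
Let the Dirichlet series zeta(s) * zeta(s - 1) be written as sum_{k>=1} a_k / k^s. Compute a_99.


Convolution gives a_k = sum_{d | k} d * 1 = sum_{d | k} d = sigma(k), the sum of positive divisors of k.
For k = 99, the divisors are 1, 3, 9, 11, 33, 99, so
sigma(99) = 1 + 3 + 9 + 11 + 33 + 99 = 156.

156


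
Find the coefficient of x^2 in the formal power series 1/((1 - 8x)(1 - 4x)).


By partial fractions or Cauchy convolution:
The coefficient equals sum_{k=0}^{2} 8^k * 4^(2-k).
= 112

112


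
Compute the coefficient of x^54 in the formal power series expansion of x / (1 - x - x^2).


Let f(x) = sum_{k>=0} a_k x^k. Multiplying f(x) * (1 - x - x^2) = x and matching coefficients gives a_0 = 0, a_1 = 1, and a_k = a_{k-1} + a_{k-2} for k >= 2. These are the Fibonacci numbers F_k.
Iterating from F_0 = 0, F_1 = 1:
F_0=0, F_1=1, F_2=1, F_3=2, F_4=3, F_5=5, F_6=8, F_7=13, F_8=21, F_9=34, ...
F_54 = 86267571272.

86267571272


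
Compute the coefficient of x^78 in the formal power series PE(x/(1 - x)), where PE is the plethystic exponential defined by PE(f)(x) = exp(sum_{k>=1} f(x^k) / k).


For f(x) = x/(1 - x) we have
sum_{k>=1} f(x^k) / k = sum_{k>=1} (1/k) * x^k / (1 - x^k) = sum_{k, m >= 1} x^(k m) / k,
which after exponentiating simplifies to
PE(x/(1 - x)) = prod_{k>=1} 1 / (1 - x^k).
This is the generating function for the partition function p(n), so the coefficient of x^78 is p(78).
Computing p(78) by dynamic programming over parts 1, 2, ..., 78: p(78) = 12132164.

12132164


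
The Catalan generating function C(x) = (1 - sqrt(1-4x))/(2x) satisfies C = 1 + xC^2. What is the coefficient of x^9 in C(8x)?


Substituting x -> 8x scales the n-th coefficient by 8^n, so [x^9] C(8x) = 8^9 * C_9.
C_9 = C(2*9, 9)/(10) = 48620/10 = 4862.
So 8^9 * 4862 = 134217728 * 4862 = 652566593536.

652566593536


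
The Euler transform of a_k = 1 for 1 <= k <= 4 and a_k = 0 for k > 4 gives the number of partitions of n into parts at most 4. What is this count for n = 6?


Partitions of 6 into parts at most 4:
Using generating function (1-x)^(-1)(1-x^2)^(-1)...(1-x^4)^(-1),
the coefficient of x^6 = 9

9


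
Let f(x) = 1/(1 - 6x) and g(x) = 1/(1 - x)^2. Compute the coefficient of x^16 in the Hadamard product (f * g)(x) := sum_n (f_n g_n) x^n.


f has coefficients f_k = 6^k. For g = 1/(1 - x)^2 the coefficient is g_k = C(k + 1, 1) = k + 1. The Hadamard coefficient is (f * g)_k = 6^k * (k + 1).
For k = 16: 6^16 * 17 = 2821109907456 * 17 = 47958868426752.

47958868426752


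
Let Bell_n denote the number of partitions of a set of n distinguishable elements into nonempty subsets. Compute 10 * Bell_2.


Bell_2 can be computed from the Bell triangle or from Dobinski's identity Bell_n = (1/e) * sum_{k>=0} k^n / k!.
Computing Bell_2 = 2.
Then 10 * 2 = 20.

20


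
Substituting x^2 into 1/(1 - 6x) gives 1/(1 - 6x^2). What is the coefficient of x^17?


Since 1/(1 - 6x^2) only has even powers of x,
the coefficient of x^17 (odd) is 0.

0


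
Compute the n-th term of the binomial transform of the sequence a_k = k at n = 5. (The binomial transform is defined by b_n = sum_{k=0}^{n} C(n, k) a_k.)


With a_k = k, b_n = sum_{k=0}^{n} C(n, k) k. Using k * C(n, k) = n * C(n-1, k-1) gives b_n = n * sum_{k>=1} C(n-1, k-1) = n * 2^(n-1).
For n = 5: 5 * 2^4 = 5 * 16 = 80.

80


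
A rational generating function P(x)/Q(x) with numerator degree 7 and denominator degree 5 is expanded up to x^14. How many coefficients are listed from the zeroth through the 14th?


Expanding up to x^14 gives the coefficients for x^0, x^1, ..., x^14.
That is 14 + 1 = 15 coefficients in total.

15


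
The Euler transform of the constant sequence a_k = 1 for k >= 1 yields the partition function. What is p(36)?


The Euler transform converts the sequence a_k = 1 into the number of integer partitions.
Using the recurrence or dynamic programming:
p(36) = 17977

17977


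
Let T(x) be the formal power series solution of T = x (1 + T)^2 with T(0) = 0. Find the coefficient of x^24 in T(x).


Apply the Lagrange inversion formula: if T = x * phi(T) with phi(t) = (1 + t)^2, then [x^n] T = (1/n) [t^(n-1)] phi(t)^n = (1/n) [t^(n-1)] (1 + t)^(2n) = (1/n) C(2n, n-1).
Using the identity C(2n, n-1) = C(2n, n) * n / (n+1), the unscaled factor equals C(2n, n) / (n+1) = C_n, the n-th Catalan number.
For n = 24: C_24 = C(48, 24) / 25 = 32247603683100/25 = 1289904147324 = 1289904147324.

1289904147324


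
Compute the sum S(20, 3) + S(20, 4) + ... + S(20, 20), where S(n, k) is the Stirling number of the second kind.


By definition, S(n, k) counts partitions of an n-set into exactly k nonempty blocks.
Computing row n = 20 for k = 3..20:
S(20, k): 580606446, 45232115901, 749206090500, 4306078895384, 11143554045652, 15170932662679, 12011282644725, 5917584964655, 1900842429486, 411016633391, 61068660380, 6302524580, 452329200, 22350954, 741285, 15675, 190, 1
Sum = 51724157711084.

51724157711084


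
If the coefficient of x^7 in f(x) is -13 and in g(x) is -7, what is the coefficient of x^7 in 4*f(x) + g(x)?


Scalar multiplication scales coefficients: 4 * -13 = -52.
Then add the g coefficient: -52 + -7
= -59

-59


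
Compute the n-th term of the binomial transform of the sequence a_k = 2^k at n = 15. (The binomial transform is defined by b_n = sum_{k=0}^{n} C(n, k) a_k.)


With a_k = 2^k, b_n = sum_{k=0}^{n} C(n, k) 2^k = (1 + 2)^n by the binomial theorem.
For n = 15: (1 + 2)^15 = 3^15 = 14348907.

14348907


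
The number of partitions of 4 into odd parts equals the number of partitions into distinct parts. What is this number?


Computing partitions of 4 into odd parts (1, 3, 5, ...):
Using the generating function prod_{k>=0} 1/(1-x^(2k+1)),
the count is 2

2


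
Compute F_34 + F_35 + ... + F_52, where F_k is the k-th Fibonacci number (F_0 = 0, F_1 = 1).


Use the identity sum_{k=0}^{N} F_k = F_{N+2} - 1 (which follows from F_{k+2} - F_{k+1} = F_k). Then
sum_{k=34}^{52} F_k = (F_{54} - 1) - (F_{35} - 1) = F_{54} - F_{35}.
Computing: F_{54} = 86267571272, F_{35} = 9227465, so
Sum = 86267571272 - 9227465 = 86258343807.

86258343807


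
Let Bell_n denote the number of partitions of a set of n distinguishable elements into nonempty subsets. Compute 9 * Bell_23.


Bell_23 can be computed from the Bell triangle or from Dobinski's identity Bell_n = (1/e) * sum_{k>=0} k^n / k!.
Computing Bell_23 = 44152005855084346.
Then 9 * 44152005855084346 = 397368052695759114.

397368052695759114


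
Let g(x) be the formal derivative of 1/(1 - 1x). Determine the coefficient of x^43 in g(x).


Differentiate termwise: d/dx sum_{k>=0} 1^k x^k = sum_{k>=1} k 1^k x^(k-1) = sum_{j>=0} (j+1) 1^(j+1) x^j.
Equivalently, d/dx [1/(1 - 1x)] = 1/(1 - 1x)^2.
For j = 43: 44 * 1^44 = 44 * 1 = 44.

44


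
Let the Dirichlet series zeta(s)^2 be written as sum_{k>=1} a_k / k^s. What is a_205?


The Dirichlet convolution of the constant function 1 with itself gives (1 * 1)(k) = sum_{d | k} 1 = d(k), the number of positive divisors of k.
Since zeta(s) = sum_{k>=1} 1/k^s, we have zeta(s)^2 = sum_{k>=1} d(k)/k^s, so a_k = d(k).
For k = 205: the divisors are 1, 5, 41, 205.
Count = 4.

4


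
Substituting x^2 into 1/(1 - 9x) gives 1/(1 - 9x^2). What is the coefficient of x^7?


Since 1/(1 - 9x^2) only has even powers of x,
the coefficient of x^7 (odd) is 0.

0


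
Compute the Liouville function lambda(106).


The Liouville function is lambda(k) = (-1)^Omega(k), where Omega(k) counts the prime factors of k with multiplicity.
Factoring: 106 = 2 * 53, so Omega(106) = 2.
lambda(106) = (-1)^2 = 1.

1


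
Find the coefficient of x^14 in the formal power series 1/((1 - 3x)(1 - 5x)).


By partial fractions or Cauchy convolution:
The coefficient equals sum_{k=0}^{14} 3^k * 5^(14-k).
= 15251614609

15251614609


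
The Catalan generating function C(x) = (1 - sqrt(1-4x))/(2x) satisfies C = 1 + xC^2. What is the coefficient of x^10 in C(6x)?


Substituting x -> 6x scales the n-th coefficient by 6^n, so [x^10] C(6x) = 6^10 * C_10.
C_10 = C(2*10, 10)/(11) = 184756/11 = 16796.
So 6^10 * 16796 = 60466176 * 16796 = 1015589892096.

1015589892096


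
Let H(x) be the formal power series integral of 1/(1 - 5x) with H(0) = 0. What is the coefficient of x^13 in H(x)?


1/(1 - 5x) = sum_{k>=0} 5^k x^k. Integrating termwise with H(0) = 0:
H(x) = sum_{k>=0} 5^k x^(k+1) / (k+1) = sum_{m>=1} 5^(m-1) x^m / m.
For m = 13: 5^12/13 = 244140625/13 = 244140625/13.

244140625/13


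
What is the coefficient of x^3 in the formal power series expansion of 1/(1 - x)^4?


The expansion 1/(1 - x)^r = sum_{k>=0} C(k + r - 1, r - 1) x^k follows from the multiset / negative-binomial theorem (or from repeated differentiation of the geometric series).
For r = 4 and k = 3:
C(6, 3) = 720 / (6 * 6) = 20.

20


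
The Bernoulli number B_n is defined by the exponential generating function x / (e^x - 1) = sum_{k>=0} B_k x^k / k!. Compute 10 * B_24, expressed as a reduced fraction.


Bernoulli numbers can also be computed recursively via B_0 = 1 and sum_{j=0}^{m} C(m+1, j) B_j = 0 for m >= 1. Odd-index Bernoulli numbers vanish for k >= 3.
Computing B_24 = -236364091/2730, so 10 * B_24 = 10 * -236364091/2730 = -236364091/273.

-236364091/273


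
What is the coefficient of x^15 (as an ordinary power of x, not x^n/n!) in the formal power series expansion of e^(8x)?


The exponential series is e^y = sum_{k>=0} y^k / k!. Substituting y = 8x gives
e^(8x) = sum_{k>=0} 8^k x^k / k!.
So the coefficient of x^n is a^n/n! with a = 8, n = 15:
8^15 / 15! = 35184372088832/1307674368000 = 17179869184/638512875

17179869184/638512875


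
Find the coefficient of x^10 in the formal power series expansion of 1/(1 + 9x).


Write 1/(1 + c x) = 1/(1 - (-c) x) and apply the geometric-series identity
1/(1 - y) = sum_{k>=0} y^k to get 1/(1 + c x) = sum_{k>=0} (-c)^k x^k.
So the coefficient of x^k is (-c)^k = (-1)^k * c^k.
Here c = 9 and k = 10:
(-9)^10 = 1 * 3486784401 = 3486784401

3486784401


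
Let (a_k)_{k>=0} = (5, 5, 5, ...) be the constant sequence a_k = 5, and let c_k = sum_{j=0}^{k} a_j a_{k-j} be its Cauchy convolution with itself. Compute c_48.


Since a_j = 5 for all j >= 0, the convolution sum becomes
c_k = sum_{j=0}^{k} 5 * 5 = 25 * (k + 1).
Equivalently, the generating function of (a_k) is 5/(1 - x) and its square is 25/(1 - x)^2 = sum_{k>=0} 25(k + 1) x^k.
For k = 48: 25 * 49 = 1225.

1225


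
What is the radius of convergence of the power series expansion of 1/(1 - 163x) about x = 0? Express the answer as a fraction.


Expanding 1/(1 - 163x) = sum_{k>=0} 163^k x^k, the series converges when |163x| < 1, i.e., |x| < 1/163.
So the radius of convergence is 1/163 = 1/163.

1/163


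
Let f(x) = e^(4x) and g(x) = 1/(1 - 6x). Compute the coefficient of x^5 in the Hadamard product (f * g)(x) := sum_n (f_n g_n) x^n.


Expanding: f_k = 4^k/k! (from e^(4x)) and g_k = 6^k (from 1/(1 - 6x)). So the Hadamard coefficient (f * g)_k = 4^k 6^k / k! = (24)^k / k!.
For k = 5: 24^5/5! = 7962624/120 = 331776/5.

331776/5


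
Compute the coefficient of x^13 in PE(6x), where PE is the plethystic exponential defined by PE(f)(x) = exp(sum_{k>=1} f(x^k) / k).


With f(x) = 6x, the exponent is sum_{k>=1} 6 x^k / k = 6 * (-ln(1 - x)). Exponentiating:
PE(6x) = exp(-6 ln(1 - x)) = 1/(1 - x)^6.
By the negative binomial expansion, [x^n] 1/(1 - x)^6 = C(n + 5, 5).
For n = 13: C(18, 5) = 8568.

8568


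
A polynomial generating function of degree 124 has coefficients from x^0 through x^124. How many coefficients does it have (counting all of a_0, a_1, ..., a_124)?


A polynomial of degree 124 takes the form a_0 + a_1 x + ... + a_124 x^124.
The number of coefficients is 124 + 1 = 125.

125


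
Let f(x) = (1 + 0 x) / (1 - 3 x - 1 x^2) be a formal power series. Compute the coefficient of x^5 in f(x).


Write f(x) = sum_{k>=0} a_k x^k. Multiplying both sides by 1 - 3 x - 1 x^2 gives
(1 - 3 x - 1 x^2) sum_{k>=0} a_k x^k = 1 + 0 x.
Matching coefficients:
 x^0: a_0 = 1
 x^1: a_1 - 3 a_0 = 0  =>  a_1 = 3*1 + 0 = 3
 x^k (k >= 2): a_k = 3 a_{k-1} + 1 a_{k-2}.
Iterating: a_2 = 10, a_3 = 33, a_4 = 109, a_5 = 360.
So the coefficient of x^5 is 360.

360


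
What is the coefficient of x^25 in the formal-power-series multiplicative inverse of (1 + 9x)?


The inverse is 1/(1 + 9x). Apply the geometric identity 1/(1 - y) = sum_{k>=0} y^k with y = -9x:
1/(1 + 9x) = sum_{k>=0} (-9)^k x^k.
So the coefficient of x^25 is (-9)^25 = -717897987691852588770249.

-717897987691852588770249


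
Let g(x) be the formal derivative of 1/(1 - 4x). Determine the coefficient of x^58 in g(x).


Differentiate termwise: d/dx sum_{k>=0} 4^k x^k = sum_{k>=1} k 4^k x^(k-1) = sum_{j>=0} (j+1) 4^(j+1) x^j.
Equivalently, d/dx [1/(1 - 4x)] = 4/(1 - 4x)^2.
For j = 58: 59 * 4^59 = 59 * 332306998946228968225951765070086144 = 19606112937827509125331154139135082496.

19606112937827509125331154139135082496


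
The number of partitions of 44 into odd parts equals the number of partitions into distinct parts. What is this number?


Computing partitions of 44 into odd parts (1, 3, 5, ...):
Using the generating function prod_{k>=0} 1/(1-x^(2k+1)),
the count is 1816

1816
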